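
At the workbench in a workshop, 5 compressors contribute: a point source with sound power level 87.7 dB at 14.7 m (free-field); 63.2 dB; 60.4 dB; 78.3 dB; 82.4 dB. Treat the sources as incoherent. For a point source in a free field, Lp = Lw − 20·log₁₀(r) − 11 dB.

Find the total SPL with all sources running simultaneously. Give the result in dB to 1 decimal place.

Source at 14.7 m: Lp = 87.7 − 20·log₁₀(14.7) − 11 = 53.4 dB.
Converting to relative power and adding: 10^(53.4/10) + 10^(63.2/10) + 10^(60.4/10) + 10^(78.3/10) + 10^(82.4/10) = 2.448e+08.
L_total = 10·log₁₀(2.448e+08) = 83.9 dB.

83.9 dB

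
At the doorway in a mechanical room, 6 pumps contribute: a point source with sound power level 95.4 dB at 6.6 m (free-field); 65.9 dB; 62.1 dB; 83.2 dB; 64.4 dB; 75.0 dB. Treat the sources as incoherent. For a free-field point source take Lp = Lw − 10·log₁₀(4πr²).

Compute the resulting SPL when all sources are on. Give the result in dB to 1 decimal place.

Source at 6.6 m: Lp = 95.4 − 10·log₁₀(4π·6.6²) = 95.4 − 10·log₁₀(547.391) = 68.0 dB.
Sum in the linear (power) domain: Σ 10^(Lᵢ/10) = 10^(68.0/10) + 10^(65.9/10) + 10^(62.1/10) + 10^(83.2/10) + 10^(64.4/10) + 10^(75.0/10) = 2.551e+08.
Back to dB: 10·log₁₀ Σ = 84.1 dB.

84.1 dB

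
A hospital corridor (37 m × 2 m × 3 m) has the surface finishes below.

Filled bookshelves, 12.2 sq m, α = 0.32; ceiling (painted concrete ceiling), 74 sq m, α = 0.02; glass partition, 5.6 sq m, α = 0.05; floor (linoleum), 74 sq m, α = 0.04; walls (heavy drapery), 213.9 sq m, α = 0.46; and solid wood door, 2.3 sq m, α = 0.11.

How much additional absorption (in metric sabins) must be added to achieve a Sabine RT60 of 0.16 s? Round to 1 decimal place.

116.1 sabins

Equivalent absorption area: A₁ = 12.2*0.32 + 74*0.02 + 5.6*0.05 + 74*0.04 + 213.9*0.46 + 2.3*0.11 = 107.271 sq m.
Target A₂ = 0.161·222/0.16 = 223.388 sabins (V = 222 m³).
Shortfall: 223.388 − 107.271 = 116.1 sabins.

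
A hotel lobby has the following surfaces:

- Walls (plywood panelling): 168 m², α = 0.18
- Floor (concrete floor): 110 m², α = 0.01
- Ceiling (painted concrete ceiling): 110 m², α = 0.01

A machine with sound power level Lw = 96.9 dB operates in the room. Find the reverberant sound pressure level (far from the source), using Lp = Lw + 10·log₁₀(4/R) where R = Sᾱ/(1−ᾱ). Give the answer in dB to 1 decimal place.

Σ(Sᵢαᵢ) = 168·0.18 + 110·0.01 + 110·0.01 = 32.440; total area S = 388.0 m².
ᾱ = 0.0836, so room constant R = A/(1−ᾱ) = 35.399 m².
Lp = 96.9 + 10·log₁₀(4/35.399) = 96.9 + (-9.47) = 87.4 dB.

87.4 dB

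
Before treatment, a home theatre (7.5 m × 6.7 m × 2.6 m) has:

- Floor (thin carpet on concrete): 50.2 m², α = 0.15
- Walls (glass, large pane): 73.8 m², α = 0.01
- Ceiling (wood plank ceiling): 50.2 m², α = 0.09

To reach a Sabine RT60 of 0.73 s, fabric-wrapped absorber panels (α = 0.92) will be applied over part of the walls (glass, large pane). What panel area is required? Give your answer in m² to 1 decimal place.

17.6

A₁ = Σ Sᵢαᵢ = 50.2*0.15 + 73.8*0.01 + 50.2*0.09 = 12.786 sabins.
Required A₂ = 0.161·130.65/0.73 = 28.815 sabins.
ΔA needed = 28.815 − 12.786 = 16.029 sabins.
Net gain per m²: Δα = 0.92 − 0.01 = 0.91.
Area = ΔA/Δα = 16.029/0.91 = 17.6 m².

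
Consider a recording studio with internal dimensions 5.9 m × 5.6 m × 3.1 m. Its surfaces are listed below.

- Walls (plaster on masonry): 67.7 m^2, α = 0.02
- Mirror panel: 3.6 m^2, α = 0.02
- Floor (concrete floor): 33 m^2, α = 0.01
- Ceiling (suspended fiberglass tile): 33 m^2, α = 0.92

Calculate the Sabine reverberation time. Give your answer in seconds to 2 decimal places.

Summing Sᵢαᵢ: 1.354 + 0.072 + 0.330 + 30.360 → A = 32.116 sabins.
Room volume: 102.424 m³.
Sabine: RT60 = 0.161 × 102.424 / 32.116 = 0.51 s.

0.51 sec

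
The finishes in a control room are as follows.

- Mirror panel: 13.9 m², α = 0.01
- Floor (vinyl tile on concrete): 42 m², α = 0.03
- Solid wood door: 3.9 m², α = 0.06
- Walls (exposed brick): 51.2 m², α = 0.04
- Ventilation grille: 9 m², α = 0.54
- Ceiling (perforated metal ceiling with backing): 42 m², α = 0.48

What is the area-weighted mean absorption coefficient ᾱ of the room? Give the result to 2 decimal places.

Total surface area S = 162.0 m².
Weighted sum Σ Sα = 28.701.
ᾱ = A/S = 0.18.

0.18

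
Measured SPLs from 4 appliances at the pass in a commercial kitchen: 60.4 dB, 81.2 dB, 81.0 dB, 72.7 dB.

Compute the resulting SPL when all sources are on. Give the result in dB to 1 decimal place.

Σ 10^(Lᵢ/10) = 2.774e+08.
L_total = 10·log₁₀(2.774e+08) = 84.4 dB.

84.4 dB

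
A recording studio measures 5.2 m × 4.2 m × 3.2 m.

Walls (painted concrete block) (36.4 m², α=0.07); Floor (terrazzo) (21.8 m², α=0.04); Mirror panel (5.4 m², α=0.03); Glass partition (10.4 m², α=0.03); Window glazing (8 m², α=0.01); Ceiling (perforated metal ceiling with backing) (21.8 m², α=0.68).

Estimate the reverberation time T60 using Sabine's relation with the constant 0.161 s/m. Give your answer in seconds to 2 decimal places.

0.60 sec

Total absorption A = 36.4×0.07 + 21.8×0.04 + 5.4×0.03 + 10.4×0.03 + 8×0.01 + 21.8×0.68
  = 2.548 + 0.872 + 0.162 + 0.312 + 0.080 + 14.824 = 18.798 m² sabins.
Volume V = 5.2 × 4.2 × 3.2 = 69.888 m³.
Sabine: RT60 = 0.161 × 69.888 / 18.798 = 0.60 s.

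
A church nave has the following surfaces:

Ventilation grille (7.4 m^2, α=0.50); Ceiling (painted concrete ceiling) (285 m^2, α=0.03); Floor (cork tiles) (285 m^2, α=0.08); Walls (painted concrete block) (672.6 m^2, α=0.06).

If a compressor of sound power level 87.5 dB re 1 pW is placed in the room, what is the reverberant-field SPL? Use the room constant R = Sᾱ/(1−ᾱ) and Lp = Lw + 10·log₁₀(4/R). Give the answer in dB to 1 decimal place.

Σ(Sᵢαᵢ) = 7.4·0.50 + 285·0.03 + 285·0.08 + 672.6·0.06 = 75.406; total area S = 1250.0 m^2.
ᾱ = 0.0603, so room constant R = A/(1−ᾱ) = 80.245 m^2.
Lp = Lw + 10 log₁₀(4/R) = 87.5 -13.02 = 74.5 dB.

74.5 dB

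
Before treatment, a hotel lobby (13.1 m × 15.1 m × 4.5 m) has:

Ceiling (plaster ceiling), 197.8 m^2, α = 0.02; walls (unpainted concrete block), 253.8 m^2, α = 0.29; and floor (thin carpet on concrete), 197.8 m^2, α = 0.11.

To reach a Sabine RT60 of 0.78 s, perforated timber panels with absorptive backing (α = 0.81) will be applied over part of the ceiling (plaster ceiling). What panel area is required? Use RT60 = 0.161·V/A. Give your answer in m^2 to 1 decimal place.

Total absorption A₁ = 197.8×0.02 + 253.8×0.29 + 197.8×0.11
  = 3.956 + 73.602 + 21.758 = 99.316 m^2 sabins.
Required A₂ = 0.161·890.145/0.78 = 183.735 sabins.
Absorption to add: 183.735 − 99.316 = 84.419 sabins.
Each m^2 of panel replacing the ceiling (plaster ceiling) adds (0.81 − 0.02) = 0.79 sabins.
Panel area = 84.419 / 0.79 = 106.9 m^2.

106.9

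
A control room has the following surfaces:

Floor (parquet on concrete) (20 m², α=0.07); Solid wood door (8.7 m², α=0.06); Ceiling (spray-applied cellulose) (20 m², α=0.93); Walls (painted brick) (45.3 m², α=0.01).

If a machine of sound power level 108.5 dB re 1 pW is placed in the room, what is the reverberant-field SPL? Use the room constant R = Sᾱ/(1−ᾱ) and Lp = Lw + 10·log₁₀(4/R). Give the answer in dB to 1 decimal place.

A = 20.975 sabins; S = 94.0 m².
ᾱ = 20.975/94.0 = 0.2231; R = Sᾱ/(1−ᾱ) = 20.975/(1−0.2231) = 26.998 m².
Lp = 108.5 + 10·log₁₀(4/26.998) = 108.5 + (-8.29) = 100.2 dB.

100.2 dB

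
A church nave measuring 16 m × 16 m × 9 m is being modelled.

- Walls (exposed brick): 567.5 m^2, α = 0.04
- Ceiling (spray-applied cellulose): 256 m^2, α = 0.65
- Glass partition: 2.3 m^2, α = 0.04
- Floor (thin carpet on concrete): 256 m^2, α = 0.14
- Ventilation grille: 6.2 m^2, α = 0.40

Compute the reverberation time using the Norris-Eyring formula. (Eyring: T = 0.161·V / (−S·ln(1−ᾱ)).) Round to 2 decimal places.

1.45 sec

Total surface area S = 567.5 + 256 + 2.3 + 256 + 6.2 = 1088.0 m^2.
Σ(Sᵢαᵢ) = 567.5×0.04 + 256×0.65 + 2.3×0.04 + 256×0.14 + 6.2×0.40 = 227.512.
ᾱ = 227.512 / 1088.0 = 0.2091.
−S·ln(1−ᾱ) = −1088.0 × ln(1 − 0.2091) = 255.227.
V = 16 × 16 × 9 = 2304 m³.
RT60 = 0.161 × 2304 / 255.227 = 1.45 s.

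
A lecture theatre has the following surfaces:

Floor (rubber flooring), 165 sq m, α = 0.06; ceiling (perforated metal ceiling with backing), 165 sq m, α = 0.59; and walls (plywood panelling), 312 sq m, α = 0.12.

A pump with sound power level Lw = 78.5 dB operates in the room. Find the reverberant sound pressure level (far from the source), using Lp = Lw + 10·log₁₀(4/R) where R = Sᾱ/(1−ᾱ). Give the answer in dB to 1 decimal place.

A = 144.690 sabins; S = 642.0 sq m.
ᾱ = 0.2254, so room constant R = A/(1−ᾱ) = 186.793 sq m.
Lp = 78.5 + 10·log₁₀(4/186.793) = 78.5 + (-16.69) = 61.8 dB.

61.8 dB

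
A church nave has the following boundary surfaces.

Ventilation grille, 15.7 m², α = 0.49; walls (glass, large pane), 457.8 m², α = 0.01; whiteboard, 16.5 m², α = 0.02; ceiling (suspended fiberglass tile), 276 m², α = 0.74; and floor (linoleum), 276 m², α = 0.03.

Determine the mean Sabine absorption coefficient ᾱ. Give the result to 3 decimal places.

0.216

Total surface area S = 1042.0 m².
A = 15.7·0.49 + 457.8·0.01 + 16.5·0.02 + 276·0.74 + 276·0.03 = 225.121 sabins.
ᾱ = 225.121 / 1042.0 = 0.216.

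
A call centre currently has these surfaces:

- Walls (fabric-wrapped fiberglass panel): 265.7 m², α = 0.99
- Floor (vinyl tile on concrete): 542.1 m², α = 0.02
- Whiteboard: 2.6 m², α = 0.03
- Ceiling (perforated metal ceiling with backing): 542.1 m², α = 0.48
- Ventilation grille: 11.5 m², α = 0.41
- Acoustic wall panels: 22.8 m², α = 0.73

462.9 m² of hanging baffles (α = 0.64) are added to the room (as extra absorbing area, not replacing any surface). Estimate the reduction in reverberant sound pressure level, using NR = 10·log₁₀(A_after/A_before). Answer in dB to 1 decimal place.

1.9 dB

Total absorption A_before = 265.7×0.99 + 542.1×0.02 + 2.6×0.03 + 542.1×0.48 + 11.5×0.41 + 22.8×0.73
  = 263.043 + 10.842 + 0.078 + 260.208 + 4.715 + 16.644 = 555.530 m² sabins.
Added absorption = 462.9 × 0.64 = 296.256 sabins.
A_after = 555.530 + 296.256 = 851.786 sabins.
NR = 10·log₁₀(851.786/555.530) = 1.9 dB.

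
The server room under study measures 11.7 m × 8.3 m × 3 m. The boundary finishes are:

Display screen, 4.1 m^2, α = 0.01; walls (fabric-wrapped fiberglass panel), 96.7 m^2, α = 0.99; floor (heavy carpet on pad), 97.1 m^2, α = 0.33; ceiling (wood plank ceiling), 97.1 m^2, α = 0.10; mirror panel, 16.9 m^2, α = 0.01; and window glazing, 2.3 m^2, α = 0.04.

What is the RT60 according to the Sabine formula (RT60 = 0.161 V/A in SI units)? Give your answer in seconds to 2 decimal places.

0.34 s

Total absorption A = 4.1·0.01 + 96.7·0.99 + 97.1·0.33 + 97.1·0.10 + 16.9·0.01 + 2.3·0.04
  = 0.041 + 95.733 + 32.043 + 9.710 + 0.169 + 0.092 = 137.788 m^2 sabins.
Room volume: 291.33 m³.
RT60 = 0.161 · V / A = 0.161 × 291.33 / 137.788 = 0.34 s.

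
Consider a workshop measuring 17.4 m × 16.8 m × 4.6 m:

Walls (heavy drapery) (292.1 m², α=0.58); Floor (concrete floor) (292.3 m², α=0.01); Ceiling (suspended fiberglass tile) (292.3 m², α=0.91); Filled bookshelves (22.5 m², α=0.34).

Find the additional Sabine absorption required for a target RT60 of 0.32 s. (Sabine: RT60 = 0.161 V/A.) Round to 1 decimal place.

230.6 sabins

A₁ = Σ Sᵢαᵢ = 292.1×0.58 + 292.3×0.01 + 292.3×0.91 + 22.5×0.34 = 445.984 sabins.
V = 1344.672 m³. Required absorption A₂ = 0.161 × 1344.672 / 0.32 = 676.538 sabins.
ΔA = A₂ − A₁ = 676.538 − 445.984 = 230.6 sabins.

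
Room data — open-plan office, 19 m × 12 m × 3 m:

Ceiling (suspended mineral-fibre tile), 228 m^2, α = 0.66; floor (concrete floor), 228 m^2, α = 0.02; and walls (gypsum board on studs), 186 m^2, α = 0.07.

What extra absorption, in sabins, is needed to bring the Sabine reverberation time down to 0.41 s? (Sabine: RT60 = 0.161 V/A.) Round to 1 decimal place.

100.5 sabins

Summing Sᵢαᵢ: 150.480 + 4.560 + 13.020 → A₁ = 168.060 sabins.
V = 684 m³. Required absorption A₂ = 0.161 × 684 / 0.41 = 268.595 sabins.
ΔA = A₂ − A₁ = 268.595 − 168.060 = 100.5 sabins.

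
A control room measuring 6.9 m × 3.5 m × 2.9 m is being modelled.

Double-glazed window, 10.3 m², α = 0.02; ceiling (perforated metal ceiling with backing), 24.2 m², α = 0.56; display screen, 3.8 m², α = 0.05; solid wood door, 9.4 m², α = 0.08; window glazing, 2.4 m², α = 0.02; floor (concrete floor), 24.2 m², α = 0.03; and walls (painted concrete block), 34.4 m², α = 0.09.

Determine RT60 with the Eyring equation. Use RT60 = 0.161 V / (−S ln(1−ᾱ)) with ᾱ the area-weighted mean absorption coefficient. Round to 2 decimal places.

0.55 s

Total surface area S = 10.3 + 24.2 + 3.8 + 9.4 + 2.4 + 24.2 + 34.4 = 108.7 m².
Σ(Sᵢαᵢ) = 10.3×0.02 + 24.2×0.56 + 3.8×0.05 + 9.4×0.08 + 2.4×0.02 + 24.2×0.03 + 34.4×0.09 = 18.570.
ᾱ = 18.570 / 108.7 = 0.1708.
−S·ln(1−ᾱ) = −108.7 × ln(1 − 0.1708) = 20.359.
V = 6.9 × 3.5 × 2.9 = 70.035 m³.
RT60 = 0.161 × 70.035 / 20.359 = 0.55 s.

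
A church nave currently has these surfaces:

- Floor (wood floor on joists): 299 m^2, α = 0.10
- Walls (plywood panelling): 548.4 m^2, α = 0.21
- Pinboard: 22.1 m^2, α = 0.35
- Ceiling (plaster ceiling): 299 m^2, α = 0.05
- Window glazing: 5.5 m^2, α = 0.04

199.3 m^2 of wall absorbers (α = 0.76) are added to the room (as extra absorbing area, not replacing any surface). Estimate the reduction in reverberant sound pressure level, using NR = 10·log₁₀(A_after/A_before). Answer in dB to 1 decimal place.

2.8 dB

Total absorption A_before = 299×0.10 + 548.4×0.21 + 22.1×0.35 + 299×0.05 + 5.5×0.04
  = 29.900 + 115.164 + 7.735 + 14.950 + 0.220 = 167.969 m^2 sabins.
Added absorption = 199.3 × 0.76 = 151.468 sabins.
A_after = 167.969 + 151.468 = 319.437 sabins.
Reduction = 10 log₁₀(A_after/A_before) = 10 log₁₀(1.9018) = 2.8 dB.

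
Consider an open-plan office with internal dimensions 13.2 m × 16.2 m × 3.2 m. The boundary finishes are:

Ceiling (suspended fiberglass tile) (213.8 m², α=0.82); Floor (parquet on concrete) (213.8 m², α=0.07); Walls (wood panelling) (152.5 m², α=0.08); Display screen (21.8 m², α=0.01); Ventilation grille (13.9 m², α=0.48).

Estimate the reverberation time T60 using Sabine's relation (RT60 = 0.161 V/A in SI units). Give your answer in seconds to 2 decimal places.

0.53 sec

A = Σ Sᵢαᵢ = 213.8×0.82 + 213.8×0.07 + 152.5×0.08 + 21.8×0.01 + 13.9×0.48 = 209.372 sabins.
Volume V = 13.2 × 16.2 × 3.2 = 684.288 m³.
T = 0.161 V/A = 0.161·684.288/209.372 = 0.53 s.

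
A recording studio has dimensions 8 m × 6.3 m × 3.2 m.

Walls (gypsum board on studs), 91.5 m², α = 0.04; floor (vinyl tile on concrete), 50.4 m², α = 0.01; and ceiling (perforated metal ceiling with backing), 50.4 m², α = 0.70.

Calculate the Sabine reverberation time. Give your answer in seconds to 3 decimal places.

Total absorption A = 91.5*0.04 + 50.4*0.01 + 50.4*0.70
  = 3.660 + 0.504 + 35.280 = 39.444 m² sabins.
Volume V = 8 × 6.3 × 3.2 = 161.28 m³.
RT60 = 0.161 · V / A = 0.161 × 161.28 / 39.444 = 0.658 s.

0.658 s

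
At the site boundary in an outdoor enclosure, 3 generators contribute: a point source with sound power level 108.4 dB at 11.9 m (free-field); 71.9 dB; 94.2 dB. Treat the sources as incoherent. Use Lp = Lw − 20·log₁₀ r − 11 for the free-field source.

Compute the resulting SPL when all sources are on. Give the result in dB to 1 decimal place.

94.3 dB

Source at 11.9 m: Lp = 108.4 − 20·log₁₀(11.9) − 11 = 75.9 dB.
Σ 10^(Lᵢ/10) = 2.685e+09.
Combined level = 10 log₁₀(2.685e+09) = 94.3 dB.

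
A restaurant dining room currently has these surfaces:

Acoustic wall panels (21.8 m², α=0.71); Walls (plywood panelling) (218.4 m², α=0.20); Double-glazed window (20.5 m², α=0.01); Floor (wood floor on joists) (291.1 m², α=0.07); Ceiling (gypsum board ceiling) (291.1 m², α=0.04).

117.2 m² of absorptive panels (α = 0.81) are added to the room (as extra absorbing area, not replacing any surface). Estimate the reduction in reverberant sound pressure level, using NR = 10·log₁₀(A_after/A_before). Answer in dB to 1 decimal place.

3.1 dB

Equivalent absorption area: A_before = 21.8*0.71 + 218.4*0.20 + 20.5*0.01 + 291.1*0.07 + 291.1*0.04 = 91.384 m².
Added absorption = 117.2 × 0.81 = 94.932 sabins.
New total A_after = 186.316 sabins.
NR = 10·log₁₀(186.316/91.384) = 3.1 dB.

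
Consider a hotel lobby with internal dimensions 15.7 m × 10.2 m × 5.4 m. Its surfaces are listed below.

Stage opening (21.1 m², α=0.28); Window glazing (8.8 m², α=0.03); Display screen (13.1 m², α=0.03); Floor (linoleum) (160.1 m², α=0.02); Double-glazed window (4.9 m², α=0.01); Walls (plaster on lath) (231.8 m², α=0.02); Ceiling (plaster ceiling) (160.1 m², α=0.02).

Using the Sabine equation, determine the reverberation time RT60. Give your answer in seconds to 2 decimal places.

Summing Sᵢαᵢ: 5.908 + 0.264 + 0.393 + 3.202 + 0.049 + 4.636 + 3.202 → A = 17.654 sabins.
Volume V = 15.7 × 10.2 × 5.4 = 864.756 m³.
Sabine: RT60 = 0.161 × 864.756 / 17.654 = 7.89 s.

7.89 s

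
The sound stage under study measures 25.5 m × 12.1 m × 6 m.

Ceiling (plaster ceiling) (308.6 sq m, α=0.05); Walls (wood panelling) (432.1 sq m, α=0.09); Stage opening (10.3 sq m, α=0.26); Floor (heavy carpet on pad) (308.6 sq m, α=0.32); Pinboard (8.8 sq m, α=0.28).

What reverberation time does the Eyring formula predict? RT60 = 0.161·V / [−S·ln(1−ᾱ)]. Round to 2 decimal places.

S = Σ Sᵢ = 1068.4 sq m.
Absorption A = 308.6×0.05 + 432.1×0.09 + 10.3×0.26 + 308.6×0.32 + 8.8×0.28 = 158.213 sabins.
ᾱ = 158.213 / 1068.4 = 0.1481.
Eyring denominator: −S ln(1−ᾱ) = 171.250.
V = 25.5 × 12.1 × 6 = 1851.3 m³.
RT60 = 0.161 × 1851.3 / 171.250 = 1.74 s.

1.74 sec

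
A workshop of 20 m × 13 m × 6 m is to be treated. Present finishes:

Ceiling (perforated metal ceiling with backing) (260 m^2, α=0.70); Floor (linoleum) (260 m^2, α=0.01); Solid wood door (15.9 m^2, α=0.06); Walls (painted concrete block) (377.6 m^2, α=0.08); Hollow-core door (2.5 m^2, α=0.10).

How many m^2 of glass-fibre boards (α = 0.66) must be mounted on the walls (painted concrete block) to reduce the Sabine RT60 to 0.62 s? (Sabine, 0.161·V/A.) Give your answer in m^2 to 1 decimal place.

Equivalent absorption area: A₁ = 260×0.70 + 260×0.01 + 15.9×0.06 + 377.6×0.08 + 2.5×0.10 = 216.012 m^2.
V = 1560 m³. Target absorption A₂ = 0.161 × 1560 / 0.62 = 405.097 sabins.
Absorption to add: 405.097 − 216.012 = 189.085 sabins.
Net gain per m^2: Δα = 0.66 − 0.08 = 0.58.
Area = ΔA/Δα = 189.085/0.58 = 326.0 m^2.

326.0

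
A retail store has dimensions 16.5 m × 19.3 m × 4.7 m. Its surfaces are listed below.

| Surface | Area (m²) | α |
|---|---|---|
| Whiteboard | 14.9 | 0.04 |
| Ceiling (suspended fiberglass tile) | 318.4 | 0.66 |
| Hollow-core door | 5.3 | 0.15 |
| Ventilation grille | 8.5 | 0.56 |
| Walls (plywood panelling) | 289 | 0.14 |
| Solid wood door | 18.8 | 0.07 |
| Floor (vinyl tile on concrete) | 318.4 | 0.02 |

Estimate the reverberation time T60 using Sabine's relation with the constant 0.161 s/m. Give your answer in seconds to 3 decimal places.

Equivalent absorption area: A = 14.9*0.04 + 318.4*0.66 + 5.3*0.15 + 8.5*0.56 + 289*0.14 + 18.8*0.07 + 318.4*0.02 = 264.439 m².
Room volume: 1496.715 m³.
RT60 = 0.161 · V / A = 0.161 × 1496.715 / 264.439 = 0.911 s.

0.911 s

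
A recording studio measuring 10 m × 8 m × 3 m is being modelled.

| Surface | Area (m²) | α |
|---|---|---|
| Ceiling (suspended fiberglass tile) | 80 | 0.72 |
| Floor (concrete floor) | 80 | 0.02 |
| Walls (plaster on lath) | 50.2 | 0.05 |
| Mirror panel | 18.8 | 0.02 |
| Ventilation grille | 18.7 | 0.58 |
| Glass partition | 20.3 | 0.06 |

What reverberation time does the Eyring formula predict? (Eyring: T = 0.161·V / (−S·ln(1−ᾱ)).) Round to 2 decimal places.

0.45 sec

S = Σ Sᵢ = 268.0 m².
Σ(Sᵢαᵢ) = 80·0.72 + 80·0.02 + 50.2·0.05 + 18.8·0.02 + 18.7·0.58 + 20.3·0.06 = 74.150.
ᾱ = 74.150 / 268.0 = 0.2767.
−S·ln(1−ᾱ) = −268.0 × ln(1 − 0.2767) = 86.814.
V = 10 × 8 × 3 = 240 m³.
RT60 = 0.161 × 240 / 86.814 = 0.45 s.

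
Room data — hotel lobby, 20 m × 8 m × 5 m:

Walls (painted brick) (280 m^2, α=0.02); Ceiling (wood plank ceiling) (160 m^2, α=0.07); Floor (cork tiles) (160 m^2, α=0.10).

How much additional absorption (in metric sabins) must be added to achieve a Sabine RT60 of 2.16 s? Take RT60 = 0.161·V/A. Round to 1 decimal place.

26.8 sabins

Total absorption A₁ = 280*0.02 + 160*0.07 + 160*0.10
  = 5.600 + 11.200 + 16.000 = 32.800 m^2 sabins.
For T = 2.16 s, need A₂ = 0.161·V/T = 0.161·800/2.16 = 59.630 sabins.
Shortfall: 59.630 − 32.800 = 26.8 sabins.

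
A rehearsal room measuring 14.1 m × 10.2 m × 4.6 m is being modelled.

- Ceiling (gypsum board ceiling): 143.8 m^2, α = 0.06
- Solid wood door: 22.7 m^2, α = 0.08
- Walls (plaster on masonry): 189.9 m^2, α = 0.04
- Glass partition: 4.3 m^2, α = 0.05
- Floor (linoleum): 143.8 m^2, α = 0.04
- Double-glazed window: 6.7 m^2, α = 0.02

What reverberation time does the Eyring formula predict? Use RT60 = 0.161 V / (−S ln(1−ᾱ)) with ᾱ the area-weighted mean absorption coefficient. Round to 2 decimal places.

4.31 seconds

Total surface area S = 143.8 + 22.7 + 189.9 + 4.3 + 143.8 + 6.7 = 511.2 m^2.
Absorption A = 143.8·0.06 + 22.7·0.08 + 189.9·0.04 + 4.3·0.05 + 143.8·0.04 + 6.7·0.02 = 24.141 sabins.
ᾱ = 24.141 / 511.2 = 0.0472.
Eyring denominator: −S ln(1−ᾱ) = 24.717.
V = 14.1 × 10.2 × 4.6 = 661.572 m³.
T = 0.161·V/[−S·ln(1−ᾱ)] = 0.161·661.572/24.717 = 4.31 s.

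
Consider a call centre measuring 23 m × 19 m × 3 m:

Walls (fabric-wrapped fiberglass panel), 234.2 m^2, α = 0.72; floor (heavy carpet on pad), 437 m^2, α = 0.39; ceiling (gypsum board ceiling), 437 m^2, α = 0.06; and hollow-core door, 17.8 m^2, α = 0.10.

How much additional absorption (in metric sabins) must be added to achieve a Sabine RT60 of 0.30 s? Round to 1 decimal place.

336.5 sabins

A₁ = Σ Sᵢαᵢ = 234.2*0.72 + 437*0.39 + 437*0.06 + 17.8*0.10 = 367.054 sabins.
V = 1311 m³. Required absorption A₂ = 0.161 × 1311 / 0.30 = 703.570 sabins.
Additional absorption ΔA = 703.570 − 367.054 = 336.5 sabins.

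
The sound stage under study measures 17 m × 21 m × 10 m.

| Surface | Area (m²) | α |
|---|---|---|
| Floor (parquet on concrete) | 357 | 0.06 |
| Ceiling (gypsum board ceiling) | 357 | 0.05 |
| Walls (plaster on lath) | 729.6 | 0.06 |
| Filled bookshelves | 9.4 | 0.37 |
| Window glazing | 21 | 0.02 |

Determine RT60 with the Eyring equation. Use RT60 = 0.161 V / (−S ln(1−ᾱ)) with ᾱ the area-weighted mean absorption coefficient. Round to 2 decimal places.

6.41 s

Total surface area S = 357 + 357 + 729.6 + 9.4 + 21 = 1474.0 m².
Absorption A = 357·0.06 + 357·0.05 + 729.6·0.06 + 9.4·0.37 + 21·0.02 = 86.944 sabins.
Mean coefficient ᾱ = A/S = 0.0590.
Eyring denominator: −S ln(1−ᾱ) = 89.637.
V = 17 × 21 × 10 = 3570 m³.
RT60 = 0.161 × 3570 / 89.637 = 6.41 s.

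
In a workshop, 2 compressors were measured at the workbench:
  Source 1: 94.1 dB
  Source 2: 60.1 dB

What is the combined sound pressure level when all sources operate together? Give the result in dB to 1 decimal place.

94.1 dB

Σ 10^(Lᵢ/10) = 2.571e+09.
L_total = 10·log₁₀(2.571e+09) = 94.1 dB.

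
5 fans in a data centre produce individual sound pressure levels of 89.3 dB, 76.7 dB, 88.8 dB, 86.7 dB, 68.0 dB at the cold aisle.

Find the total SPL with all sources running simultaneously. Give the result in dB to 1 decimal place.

Sum in the linear (power) domain: Σ 10^(Lᵢ/10) = 10^(89.3/10) + 10^(76.7/10) + 10^(88.8/10) + 10^(86.7/10) + 10^(68.0/10) = 2.131e+09.
Combined level = 10 log₁₀(2.131e+09) = 93.3 dB.

93.3 dB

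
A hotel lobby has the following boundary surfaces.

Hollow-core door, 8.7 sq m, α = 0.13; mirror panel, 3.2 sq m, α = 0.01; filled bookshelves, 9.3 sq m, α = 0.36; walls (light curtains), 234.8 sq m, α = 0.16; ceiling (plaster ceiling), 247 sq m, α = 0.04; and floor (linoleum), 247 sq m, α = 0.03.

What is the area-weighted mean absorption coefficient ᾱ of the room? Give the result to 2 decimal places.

S = Σ Sᵢ = 8.7 + 3.2 + 9.3 + 234.8 + 247 + 247 = 750.0 sq m.
Weighted sum Σ Sα = 59.369.
ᾱ = A/S = 0.08.

0.08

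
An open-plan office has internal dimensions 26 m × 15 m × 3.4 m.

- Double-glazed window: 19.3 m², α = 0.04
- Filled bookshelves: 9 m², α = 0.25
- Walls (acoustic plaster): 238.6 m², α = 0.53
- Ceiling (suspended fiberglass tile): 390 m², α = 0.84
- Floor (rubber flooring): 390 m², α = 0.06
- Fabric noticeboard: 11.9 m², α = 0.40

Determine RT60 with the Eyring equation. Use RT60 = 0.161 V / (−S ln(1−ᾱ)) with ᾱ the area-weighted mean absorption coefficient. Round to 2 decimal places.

Total surface area S = 19.3 + 9 + 238.6 + 390 + 390 + 11.9 = 1058.8 m².
Absorption A = 19.3×0.04 + 9×0.25 + 238.6×0.53 + 390×0.84 + 390×0.06 + 11.9×0.40 = 485.240 sabins.
ᾱ = 485.240 / 1058.8 = 0.4583.
−S·ln(1−ᾱ) = −1058.8 × ln(1 − 0.4583) = 649.090.
V = 26 × 15 × 3.4 = 1326 m³.
RT60 = 0.161 × 1326 / 649.090 = 0.33 s.

0.33 seconds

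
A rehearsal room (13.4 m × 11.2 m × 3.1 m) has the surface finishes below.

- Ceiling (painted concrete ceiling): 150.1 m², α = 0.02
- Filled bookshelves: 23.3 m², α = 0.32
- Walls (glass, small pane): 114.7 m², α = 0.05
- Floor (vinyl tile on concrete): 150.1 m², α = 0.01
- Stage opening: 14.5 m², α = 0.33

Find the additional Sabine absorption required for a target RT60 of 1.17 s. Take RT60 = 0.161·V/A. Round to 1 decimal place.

41.5 sabins

Total absorption A₁ = 150.1*0.02 + 23.3*0.32 + 114.7*0.05 + 150.1*0.01 + 14.5*0.33
  = 3.002 + 7.456 + 5.735 + 1.501 + 4.785 = 22.479 m² sabins.
Target A₂ = 0.161·465.248/1.17 = 64.021 sabins (V = 465.248 m³).
Shortfall: 64.021 − 22.479 = 41.5 sabins.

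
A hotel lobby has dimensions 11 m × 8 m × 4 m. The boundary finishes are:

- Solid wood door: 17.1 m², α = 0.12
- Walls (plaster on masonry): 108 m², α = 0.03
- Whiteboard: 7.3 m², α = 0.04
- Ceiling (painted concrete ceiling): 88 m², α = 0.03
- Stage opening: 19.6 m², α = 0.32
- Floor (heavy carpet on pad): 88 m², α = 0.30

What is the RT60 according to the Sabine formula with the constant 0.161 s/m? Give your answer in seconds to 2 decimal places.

Total absorption A = 17.1×0.12 + 108×0.03 + 7.3×0.04 + 88×0.03 + 19.6×0.32 + 88×0.30
  = 2.052 + 3.240 + 0.292 + 2.640 + 6.272 + 26.400 = 40.896 m² sabins.
Room volume: 352 m³.
RT60 = 0.161 · V / A = 0.161 × 352 / 40.896 = 1.39 s.

1.39 s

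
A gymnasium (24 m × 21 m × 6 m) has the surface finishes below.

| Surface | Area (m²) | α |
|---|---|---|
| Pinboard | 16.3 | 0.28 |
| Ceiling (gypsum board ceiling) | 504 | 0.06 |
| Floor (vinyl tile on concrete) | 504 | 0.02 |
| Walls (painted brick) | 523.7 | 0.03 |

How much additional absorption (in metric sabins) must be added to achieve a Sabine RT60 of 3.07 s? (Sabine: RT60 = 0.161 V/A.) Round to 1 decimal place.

Equivalent absorption area: A₁ = 16.3×0.28 + 504×0.06 + 504×0.02 + 523.7×0.03 = 60.595 m².
Target A₂ = 0.161·3024/3.07 = 158.588 sabins (V = 3024 m³).
ΔA = A₂ − A₁ = 158.588 − 60.595 = 98.0 sabins.

98.0 sabins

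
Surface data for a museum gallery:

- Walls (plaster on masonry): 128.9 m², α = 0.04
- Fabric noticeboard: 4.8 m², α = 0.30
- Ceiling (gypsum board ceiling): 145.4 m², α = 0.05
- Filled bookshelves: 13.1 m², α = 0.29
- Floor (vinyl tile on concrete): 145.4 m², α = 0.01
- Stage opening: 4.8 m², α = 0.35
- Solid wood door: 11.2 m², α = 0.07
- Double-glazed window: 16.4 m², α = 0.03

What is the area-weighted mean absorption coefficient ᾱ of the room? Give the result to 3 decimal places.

Total surface area S = 470.0 m².
A = 128.9·0.04 + 4.8·0.30 + 145.4·0.05 + 13.1·0.29 + 145.4·0.01 + 4.8·0.35 + 11.2·0.07 + 16.4·0.03 = 22.075 sabins.
ᾱ = 22.075 / 470.0 = 0.047.

0.047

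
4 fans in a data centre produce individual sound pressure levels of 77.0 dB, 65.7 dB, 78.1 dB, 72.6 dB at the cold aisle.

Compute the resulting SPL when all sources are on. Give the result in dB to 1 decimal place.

81.4 dB

Σ 10^(Lᵢ/10) = 1.366e+08.
Combined level = 10 log₁₀(1.366e+08) = 81.4 dB.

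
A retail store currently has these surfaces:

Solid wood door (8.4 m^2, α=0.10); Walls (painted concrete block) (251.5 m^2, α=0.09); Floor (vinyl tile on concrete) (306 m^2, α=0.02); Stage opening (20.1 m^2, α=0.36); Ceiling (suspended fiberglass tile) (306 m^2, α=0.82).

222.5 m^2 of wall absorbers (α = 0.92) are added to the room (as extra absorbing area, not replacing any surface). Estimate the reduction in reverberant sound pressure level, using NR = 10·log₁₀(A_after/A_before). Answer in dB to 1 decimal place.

2.3 dB

Equivalent absorption area: A_before = 8.4·0.10 + 251.5·0.09 + 306·0.02 + 20.1·0.36 + 306·0.82 = 287.751 m^2.
Added absorption = 222.5 × 0.92 = 204.700 sabins.
New total A_after = 492.451 sabins.
Reduction = 10 log₁₀(A_after/A_before) = 10 log₁₀(1.7114) = 2.3 dB.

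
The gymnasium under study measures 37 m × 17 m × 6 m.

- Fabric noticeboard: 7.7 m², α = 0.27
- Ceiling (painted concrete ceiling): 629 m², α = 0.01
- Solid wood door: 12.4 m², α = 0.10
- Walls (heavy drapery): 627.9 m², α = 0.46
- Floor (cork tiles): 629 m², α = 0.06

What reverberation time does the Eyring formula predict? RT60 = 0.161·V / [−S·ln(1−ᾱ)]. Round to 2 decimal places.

1.64 s

S = Σ Sᵢ = 1906.0 m².
Absorption A = 7.7×0.27 + 629×0.01 + 12.4×0.10 + 627.9×0.46 + 629×0.06 = 336.183 sabins.
Mean coefficient ᾱ = A/S = 0.1764.
−S·ln(1−ᾱ) = −1906.0 × ln(1 − 0.1764) = 369.898.
V = 37 × 17 × 6 = 3774 m³.
T = 0.161·V/[−S·ln(1−ᾱ)] = 0.161·3774/369.898 = 1.64 s.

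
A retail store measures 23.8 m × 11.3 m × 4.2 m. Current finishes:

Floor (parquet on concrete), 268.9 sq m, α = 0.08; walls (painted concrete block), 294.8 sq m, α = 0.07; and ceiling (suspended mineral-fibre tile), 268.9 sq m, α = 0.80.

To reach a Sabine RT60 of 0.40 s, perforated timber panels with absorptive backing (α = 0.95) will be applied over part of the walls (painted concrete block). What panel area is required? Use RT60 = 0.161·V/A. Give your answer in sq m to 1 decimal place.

224.3

Total absorption A₁ = 268.9·0.08 + 294.8·0.07 + 268.9·0.80
  = 21.512 + 20.636 + 215.120 = 257.268 sq m sabins.
Required A₂ = 0.161·1129.548/0.40 = 454.643 sabins.
ΔA needed = 454.643 − 257.268 = 197.375 sabins.
Each sq m of panel replacing the walls (painted concrete block) adds (0.95 − 0.07) = 0.88 sabins.
Area = ΔA/Δα = 197.375/0.88 = 224.3 sq m.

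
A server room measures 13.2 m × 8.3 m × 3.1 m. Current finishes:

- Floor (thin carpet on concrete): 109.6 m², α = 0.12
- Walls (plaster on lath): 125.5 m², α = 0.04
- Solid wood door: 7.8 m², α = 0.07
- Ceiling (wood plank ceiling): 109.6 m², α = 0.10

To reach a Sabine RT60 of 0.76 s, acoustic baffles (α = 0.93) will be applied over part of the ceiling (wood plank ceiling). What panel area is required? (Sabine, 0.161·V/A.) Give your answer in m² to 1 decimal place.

Summing Sᵢαᵢ: 13.152 + 5.020 + 0.546 + 10.960 → A₁ = 29.678 sabins.
V = 339.636 m³. Target absorption A₂ = 0.161 × 339.636 / 0.76 = 71.949 sabins.
Absorption to add: 71.949 − 29.678 = 42.271 sabins.
Net gain per m²: Δα = 0.93 − 0.10 = 0.83.
Area = ΔA/Δα = 42.271/0.83 = 50.9 m².

50.9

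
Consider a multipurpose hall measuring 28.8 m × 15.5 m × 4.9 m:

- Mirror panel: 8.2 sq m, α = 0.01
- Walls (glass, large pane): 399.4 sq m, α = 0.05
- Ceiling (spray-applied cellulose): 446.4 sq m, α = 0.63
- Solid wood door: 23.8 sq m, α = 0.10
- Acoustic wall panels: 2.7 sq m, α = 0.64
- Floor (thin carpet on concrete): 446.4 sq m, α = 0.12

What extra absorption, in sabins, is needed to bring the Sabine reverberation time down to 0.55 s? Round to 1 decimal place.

281.3 sabins

Summing Sᵢαᵢ: 0.082 + 19.970 + 281.232 + 2.380 + 1.728 + 53.568 → A₁ = 358.960 sabins.
Target A₂ = 0.161·2187.36/0.55 = 640.300 sabins (V = 2187.36 m³).
Additional absorption ΔA = 640.300 − 358.960 = 281.3 sabins.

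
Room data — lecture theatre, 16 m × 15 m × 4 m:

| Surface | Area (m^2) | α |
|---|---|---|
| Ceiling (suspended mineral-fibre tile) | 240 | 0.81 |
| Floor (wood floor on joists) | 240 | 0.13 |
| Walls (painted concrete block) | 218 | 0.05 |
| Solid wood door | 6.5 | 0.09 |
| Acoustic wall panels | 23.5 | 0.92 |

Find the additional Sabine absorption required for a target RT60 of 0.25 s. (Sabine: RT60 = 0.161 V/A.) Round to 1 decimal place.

Total absorption A₁ = 240×0.81 + 240×0.13 + 218×0.05 + 6.5×0.09 + 23.5×0.92
  = 194.400 + 31.200 + 10.900 + 0.585 + 21.620 = 258.705 m^2 sabins.
For T = 0.25 s, need A₂ = 0.161·V/T = 0.161·960/0.25 = 618.240 sabins.
Shortfall: 618.240 − 258.705 = 359.5 sabins.

359.5 sabins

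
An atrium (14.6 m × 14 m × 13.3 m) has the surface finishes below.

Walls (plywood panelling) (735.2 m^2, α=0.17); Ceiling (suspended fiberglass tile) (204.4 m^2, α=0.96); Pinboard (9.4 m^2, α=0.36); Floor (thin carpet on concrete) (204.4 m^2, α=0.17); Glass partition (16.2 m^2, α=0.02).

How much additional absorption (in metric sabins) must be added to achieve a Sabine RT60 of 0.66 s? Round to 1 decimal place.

Summing Sᵢαᵢ: 124.984 + 196.224 + 3.384 + 34.748 + 0.324 → A₁ = 359.664 sabins.
For T = 0.66 s, need A₂ = 0.161·V/T = 0.161·2718.52/0.66 = 663.154 sabins.
Shortfall: 663.154 − 359.664 = 303.5 sabins.

303.5 sabins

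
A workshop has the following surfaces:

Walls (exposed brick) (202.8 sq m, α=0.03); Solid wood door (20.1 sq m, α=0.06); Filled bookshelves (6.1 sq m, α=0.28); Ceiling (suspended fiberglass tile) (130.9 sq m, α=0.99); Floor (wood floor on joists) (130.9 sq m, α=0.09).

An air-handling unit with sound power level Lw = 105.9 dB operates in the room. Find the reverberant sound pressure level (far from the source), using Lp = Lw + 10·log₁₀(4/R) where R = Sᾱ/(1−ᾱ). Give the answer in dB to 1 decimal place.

88.6 dB

Σ(Sᵢαᵢ) = 202.8×0.03 + 20.1×0.06 + 6.1×0.28 + 130.9×0.99 + 130.9×0.09 = 150.370; total area S = 490.8 sq m.
ᾱ = 150.370/490.8 = 0.3064; R = Sᾱ/(1−ᾱ) = 150.370/(1−0.3064) = 216.796 sq m.
Lp = Lw + 10 log₁₀(4/R) = 105.9 -17.34 = 88.6 dB.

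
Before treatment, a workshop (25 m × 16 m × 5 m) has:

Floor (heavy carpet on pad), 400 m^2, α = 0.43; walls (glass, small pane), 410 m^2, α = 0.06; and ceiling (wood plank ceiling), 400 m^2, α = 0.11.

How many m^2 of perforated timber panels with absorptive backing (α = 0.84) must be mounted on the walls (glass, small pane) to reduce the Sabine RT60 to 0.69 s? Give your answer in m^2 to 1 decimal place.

Total absorption A₁ = 400*0.43 + 410*0.06 + 400*0.11
  = 172.000 + 24.600 + 44.000 = 240.600 m^2 sabins.
Required A₂ = 0.161·2000/0.69 = 466.667 sabins.
ΔA needed = 466.667 − 240.600 = 226.067 sabins.
Each m^2 of panel replacing the walls (glass, small pane) adds (0.84 − 0.06) = 0.78 sabins.
Area = ΔA/Δα = 226.067/0.78 = 289.8 m^2.

289.8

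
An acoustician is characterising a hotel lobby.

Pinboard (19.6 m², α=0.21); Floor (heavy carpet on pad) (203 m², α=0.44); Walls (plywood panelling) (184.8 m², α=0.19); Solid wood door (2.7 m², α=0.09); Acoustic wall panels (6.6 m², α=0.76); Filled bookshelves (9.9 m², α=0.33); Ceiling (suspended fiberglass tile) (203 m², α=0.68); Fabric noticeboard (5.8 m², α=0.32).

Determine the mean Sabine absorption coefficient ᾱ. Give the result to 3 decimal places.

S = Σ Sᵢ = 19.6 + 203 + 184.8 + 2.7 + 6.6 + 9.9 + 203 + 5.8 = 635.4 m².
Σ(Sᵢαᵢ) = 19.6*0.21 + 203*0.44 + 184.8*0.19 + 2.7*0.09 + 6.6*0.76 + 9.9*0.33 + 203*0.68 + 5.8*0.32 = 276.970.
ᾱ = 276.970 / 635.4 = 0.436.

0.436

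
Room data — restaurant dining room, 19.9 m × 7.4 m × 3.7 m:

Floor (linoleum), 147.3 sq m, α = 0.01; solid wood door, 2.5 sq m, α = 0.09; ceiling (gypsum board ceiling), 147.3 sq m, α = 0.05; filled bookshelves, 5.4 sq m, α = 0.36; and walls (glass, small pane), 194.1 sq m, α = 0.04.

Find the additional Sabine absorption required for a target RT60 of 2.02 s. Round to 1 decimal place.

24.7 sabins

Total absorption A₁ = 147.3×0.01 + 2.5×0.09 + 147.3×0.05 + 5.4×0.36 + 194.1×0.04
  = 1.473 + 0.225 + 7.365 + 1.944 + 7.764 = 18.771 sq m sabins.
For T = 2.02 s, need A₂ = 0.161·V/T = 0.161·544.862/2.02 = 43.427 sabins.
Shortfall: 43.427 − 18.771 = 24.7 sabins.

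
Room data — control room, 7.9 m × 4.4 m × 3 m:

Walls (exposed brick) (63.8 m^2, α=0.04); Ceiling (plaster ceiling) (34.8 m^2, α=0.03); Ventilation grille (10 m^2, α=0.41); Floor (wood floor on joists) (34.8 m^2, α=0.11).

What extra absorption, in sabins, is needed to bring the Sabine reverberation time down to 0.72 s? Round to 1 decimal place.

Equivalent absorption area: A₁ = 63.8·0.04 + 34.8·0.03 + 10·0.41 + 34.8·0.11 = 11.524 m^2.
Target A₂ = 0.161·104.28/0.72 = 23.318 sabins (V = 104.28 m³).
Shortfall: 23.318 − 11.524 = 11.8 sabins.

11.8 sabins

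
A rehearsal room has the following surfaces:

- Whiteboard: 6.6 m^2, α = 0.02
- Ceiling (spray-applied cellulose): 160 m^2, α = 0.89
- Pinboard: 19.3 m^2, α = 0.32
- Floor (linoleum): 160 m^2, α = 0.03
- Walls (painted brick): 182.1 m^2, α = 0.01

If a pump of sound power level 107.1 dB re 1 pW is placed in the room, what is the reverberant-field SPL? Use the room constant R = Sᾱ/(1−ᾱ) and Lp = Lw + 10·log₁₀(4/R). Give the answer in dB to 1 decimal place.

89.7 dB

A = 155.329 sabins; S = 528.0 m^2.
ᾱ = 155.329/528.0 = 0.2942; R = Sᾱ/(1−ᾱ) = 155.329/(1−0.2942) = 220.075 m^2.
Lp = 107.1 + 10·log₁₀(4/220.075) = 107.1 + (-17.41) = 89.7 dB.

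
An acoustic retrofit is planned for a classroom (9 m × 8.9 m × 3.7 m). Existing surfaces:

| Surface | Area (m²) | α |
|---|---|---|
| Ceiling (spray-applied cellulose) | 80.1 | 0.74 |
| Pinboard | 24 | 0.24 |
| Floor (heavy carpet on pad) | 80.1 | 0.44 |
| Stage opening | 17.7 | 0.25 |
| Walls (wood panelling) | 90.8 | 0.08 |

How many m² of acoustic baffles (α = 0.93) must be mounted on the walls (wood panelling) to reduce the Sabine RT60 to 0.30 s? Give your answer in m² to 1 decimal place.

Equivalent absorption area: A₁ = 80.1×0.74 + 24×0.24 + 80.1×0.44 + 17.7×0.25 + 90.8×0.08 = 111.967 m².
V = 296.37 m³. Target absorption A₂ = 0.161 × 296.37 / 0.30 = 159.052 sabins.
ΔA needed = 159.052 − 111.967 = 47.085 sabins.
Net gain per m²: Δα = 0.93 − 0.08 = 0.85.
Area = ΔA/Δα = 47.085/0.85 = 55.4 m².

55.4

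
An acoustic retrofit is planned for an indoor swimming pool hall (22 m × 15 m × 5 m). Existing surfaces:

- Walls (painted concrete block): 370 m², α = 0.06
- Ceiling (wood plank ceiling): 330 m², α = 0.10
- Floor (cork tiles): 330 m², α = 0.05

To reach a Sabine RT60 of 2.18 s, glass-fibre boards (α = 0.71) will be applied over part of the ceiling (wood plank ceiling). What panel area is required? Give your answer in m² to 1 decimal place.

82.2

A₁ = Σ Sᵢαᵢ = 370×0.06 + 330×0.10 + 330×0.05 = 71.700 sabins.
V = 1650 m³. Target absorption A₂ = 0.161 × 1650 / 2.18 = 121.858 sabins.
ΔA needed = 121.858 − 71.700 = 50.158 sabins.
Each m² of panel replacing the ceiling (wood plank ceiling) adds (0.71 − 0.10) = 0.61 sabins.
Panel area = 50.158 / 0.61 = 82.2 m².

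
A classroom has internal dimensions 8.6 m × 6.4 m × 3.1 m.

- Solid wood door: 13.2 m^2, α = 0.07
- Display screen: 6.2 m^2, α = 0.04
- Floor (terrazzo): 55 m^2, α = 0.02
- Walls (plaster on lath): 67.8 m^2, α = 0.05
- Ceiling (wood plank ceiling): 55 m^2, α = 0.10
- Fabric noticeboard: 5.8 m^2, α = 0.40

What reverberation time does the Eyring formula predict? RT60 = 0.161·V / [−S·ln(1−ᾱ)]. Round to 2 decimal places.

1.97 s

Total surface area S = 13.2 + 6.2 + 55 + 67.8 + 55 + 5.8 = 203.0 m^2.
Absorption A = 13.2·0.07 + 6.2·0.04 + 55·0.02 + 67.8·0.05 + 55·0.10 + 5.8·0.40 = 13.482 sabins.
ᾱ = 13.482 / 203.0 = 0.0664.
Eyring denominator: −S ln(1−ᾱ) = 13.948.
V = 8.6 × 6.4 × 3.1 = 170.624 m³.
RT60 = 0.161 × 170.624 / 13.948 = 1.97 s.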